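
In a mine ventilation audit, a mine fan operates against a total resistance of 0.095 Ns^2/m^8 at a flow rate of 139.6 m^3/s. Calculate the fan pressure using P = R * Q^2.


1851.3752 Pa

Compute Q^2:
Q^2 = 139.6^2 = 19488.16
Compute pressure:
P = R * Q^2 = 0.095 * 19488.16
= 1851.3752 Pa


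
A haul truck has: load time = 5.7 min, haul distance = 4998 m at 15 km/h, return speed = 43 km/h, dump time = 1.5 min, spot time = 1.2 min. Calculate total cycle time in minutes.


Convert haul speed to m/min: 15 * 1000/60 = 250 m/min
Haul time = 4998 / 250 = 19.992 min
Convert return speed to m/min: 43 * 1000/60 = 716.6666667 m/min
Return time = 4998 / 716.6666667 = 6.973953488 min
Total cycle time:
= 5.7 + 19.992 + 1.5 + 6.973953488 + 1.2
= 35.366 min

35.366 min


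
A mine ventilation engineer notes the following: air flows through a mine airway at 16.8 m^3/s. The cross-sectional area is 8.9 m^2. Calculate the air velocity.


1.8876 m/s

Velocity = flow rate / cross-sectional area
= 16.8 / 8.9
= 1.8876 m/s


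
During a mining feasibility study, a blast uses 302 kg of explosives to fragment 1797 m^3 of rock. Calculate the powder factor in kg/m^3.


0.1681 kg/m^3

Powder factor = explosive mass / rock volume
= 302 / 1797
= 0.1681 kg/m^3


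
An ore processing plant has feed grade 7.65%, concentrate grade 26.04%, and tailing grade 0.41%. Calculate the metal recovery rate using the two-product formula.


96.1545%

Using the two-product formula:
R = 100 * c * (f - t) / (f * (c - t))
Numerator = 100 * 26.04 * (7.65 - 0.41)
= 100 * 26.04 * 7.24
= 18852.96
Denominator = 7.65 * (26.04 - 0.41)
= 7.65 * 25.63
= 196.0695
R = 18852.96 / 196.0695
= 96.1545%


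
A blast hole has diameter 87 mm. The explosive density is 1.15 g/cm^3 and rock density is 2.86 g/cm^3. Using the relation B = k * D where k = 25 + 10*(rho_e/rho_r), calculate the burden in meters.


First, compute k:
rho_e / rho_r = 1.15 / 2.86 = 0.4020979021
k = 25 + 10 * 0.4020979021 = 29.02097902
Then, compute burden:
B = k * D / 1000 = 29.02097902 * 87 / 1000
= 2524.825175 / 1000
= 2.5248 m

2.5248 m


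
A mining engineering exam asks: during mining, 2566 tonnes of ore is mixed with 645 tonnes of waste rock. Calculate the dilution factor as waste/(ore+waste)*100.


20.0872%

Total material = ore + waste
= 2566 + 645 = 3211 tonnes
Dilution = waste / total * 100
= 645 / 3211 * 100
= 0.2008720025 * 100
= 20.0872%


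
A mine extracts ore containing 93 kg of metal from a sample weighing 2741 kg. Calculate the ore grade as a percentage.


3.3929%

Ore grade = (metal mass / ore mass) * 100
= (93 / 2741) * 100
= 0.03392922291 * 100
= 3.3929%


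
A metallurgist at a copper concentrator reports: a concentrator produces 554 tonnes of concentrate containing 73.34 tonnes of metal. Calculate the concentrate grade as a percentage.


Grade = (metal in concentrate / concentrate mass) * 100
= (73.34 / 554) * 100
= 0.1323826715 * 100
= 13.2383%

13.2383%


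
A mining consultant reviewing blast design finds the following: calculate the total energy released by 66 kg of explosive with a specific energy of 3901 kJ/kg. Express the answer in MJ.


Energy = mass * specific_energy / 1000
= 66 * 3901 / 1000
= 257466 / 1000
= 257.466 MJ

257.466 MJ


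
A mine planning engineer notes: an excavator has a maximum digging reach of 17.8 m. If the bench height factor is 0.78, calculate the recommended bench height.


13.884 m

Bench height = reach * factor
= 17.8 * 0.78
= 13.884 m


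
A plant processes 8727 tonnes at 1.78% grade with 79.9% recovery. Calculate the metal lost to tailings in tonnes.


31.2235 tonnes

Total metal in feed:
= 8727 * 1.78 / 100 = 155.3406 tonnes
Metal recovered:
= 155.3406 * 79.9 / 100 = 124.1171394 tonnes
Metal lost to tailings:
= 155.3406 - 124.1171394
= 31.2235 tonnes


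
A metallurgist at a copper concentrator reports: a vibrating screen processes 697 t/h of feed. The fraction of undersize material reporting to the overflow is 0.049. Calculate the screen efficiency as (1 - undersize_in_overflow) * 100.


95.1%

Screen efficiency = (1 - fraction of undersize in overflow) * 100
= (1 - 0.049) * 100
= 0.951 * 100
= 95.1%


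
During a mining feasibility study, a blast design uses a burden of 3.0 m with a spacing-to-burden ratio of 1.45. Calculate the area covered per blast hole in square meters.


First, find the spacing:
Spacing = burden * ratio = 3.0 * 1.45
= 4.35 m
Then, calculate the area:
Area = burden * spacing = 3.0 * 4.35
= 13.05 m^2

13.05 m^2


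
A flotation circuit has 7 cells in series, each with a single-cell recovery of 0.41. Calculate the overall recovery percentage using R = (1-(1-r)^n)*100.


Complement of single-cell recovery:
1 - r = 1 - 0.41 = 0.59
Raise to power n:
(1 - r)^7 = 0.59^7 = 0.02488651485
Overall recovery:
R = (1 - 0.02488651485) * 100
= 97.5113%

97.5113%


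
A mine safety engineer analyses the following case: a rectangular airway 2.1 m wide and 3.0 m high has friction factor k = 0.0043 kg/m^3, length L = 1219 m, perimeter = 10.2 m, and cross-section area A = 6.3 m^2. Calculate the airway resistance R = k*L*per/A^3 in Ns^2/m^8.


Compute the numerator:
k * L * per = 0.0043 * 1219 * 10.2
= 53.46534
Compute the denominator:
A^3 = 6.3^3 = 250.047
Resistance:
R = 53.46534 / 250.047
= 0.2138 Ns^2/m^8

0.2138 Ns^2/m^8


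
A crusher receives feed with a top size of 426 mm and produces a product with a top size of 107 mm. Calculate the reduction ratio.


3.9813

Reduction ratio = feed size / product size
= 426 / 107
= 3.9813


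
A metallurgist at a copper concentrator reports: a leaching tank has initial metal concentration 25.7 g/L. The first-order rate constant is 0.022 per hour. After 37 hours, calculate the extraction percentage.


Compute the exponent:
-k * t = -0.022 * 37 = -0.814
Remaining concentration:
C = 25.7 * exp(-0.814)
= 25.7 * 0.4430821881
= 11.38721223 g/L
Extracted = 25.7 - 11.38721223 = 14.31278777 g/L
Extraction % = 14.31278777 / 25.7 * 100
= 55.6918%

55.6918%


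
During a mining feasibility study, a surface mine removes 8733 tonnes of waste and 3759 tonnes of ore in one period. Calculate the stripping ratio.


Stripping ratio = waste tonnage / ore tonnage
= 8733 / 3759
= 2.3232

2.3232


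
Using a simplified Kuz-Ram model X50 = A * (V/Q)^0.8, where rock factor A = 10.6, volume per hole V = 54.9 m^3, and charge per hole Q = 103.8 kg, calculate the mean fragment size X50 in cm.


6.368 cm

Compute V/Q:
V/Q = 54.9 / 103.8 = 0.5289017341
Raise to the power 0.8:
(V/Q)^0.8 = 0.5289017341^0.8 = 0.6007585947
Multiply by A:
X50 = 10.6 * 0.6007585947
= 6.368 cm


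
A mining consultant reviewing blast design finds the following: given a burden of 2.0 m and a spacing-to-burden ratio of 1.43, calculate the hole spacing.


Spacing = burden * ratio
= 2.0 * 1.43
= 2.86 m

2.86 m


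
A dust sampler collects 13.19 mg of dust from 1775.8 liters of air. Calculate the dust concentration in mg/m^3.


Convert liters to m^3: 1 m^3 = 1000 L
Concentration = mass / volume * 1000
= 13.19 / 1775.8 * 1000
= 0.007427638248 * 1000
= 7.4276 mg/m^3

7.4276 mg/m^3


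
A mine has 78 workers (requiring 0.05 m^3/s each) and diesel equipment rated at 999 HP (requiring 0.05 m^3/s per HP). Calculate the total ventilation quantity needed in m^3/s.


Airflow for workers:
Q_people = 78 * 0.05 = 3.9 m^3/s
Airflow for diesel equipment:
Q_diesel = 999 * 0.05 = 49.95 m^3/s
Total ventilation:
Q_total = 3.9 + 49.95
= 53.85 m^3/s

53.85 m^3/s


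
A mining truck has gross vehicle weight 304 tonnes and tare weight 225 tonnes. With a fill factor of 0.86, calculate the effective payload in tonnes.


67.94 tonnes

Maximum payload = gross - tare
= 304 - 225 = 79 tonnes
Effective payload = max payload * fill factor
= 79 * 0.86
= 67.94 tonnes


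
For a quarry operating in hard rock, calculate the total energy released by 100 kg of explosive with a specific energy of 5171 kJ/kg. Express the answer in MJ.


517.1 MJ

Energy = mass * specific_energy / 1000
= 100 * 5171 / 1000
= 517100 / 1000
= 517.1 MJ


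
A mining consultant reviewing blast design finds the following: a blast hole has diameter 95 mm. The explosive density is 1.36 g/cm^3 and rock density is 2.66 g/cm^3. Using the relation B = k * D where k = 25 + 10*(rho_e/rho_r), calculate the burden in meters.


2.8607 m

First, compute k:
rho_e / rho_r = 1.36 / 2.66 = 0.5112781955
k = 25 + 10 * 0.5112781955 = 30.11278195
Then, compute burden:
B = k * D / 1000 = 30.11278195 * 95 / 1000
= 2860.714286 / 1000
= 2.8607 m


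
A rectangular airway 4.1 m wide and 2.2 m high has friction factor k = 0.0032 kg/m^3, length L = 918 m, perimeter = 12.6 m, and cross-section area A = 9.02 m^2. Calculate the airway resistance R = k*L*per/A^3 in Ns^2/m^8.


Compute the numerator:
k * L * per = 0.0032 * 918 * 12.6
= 37.01376
Compute the denominator:
A^3 = 9.02^3 = 733.870808
Resistance:
R = 37.01376 / 733.870808
= 0.0504 Ns^2/m^8

0.0504 Ns^2/m^8


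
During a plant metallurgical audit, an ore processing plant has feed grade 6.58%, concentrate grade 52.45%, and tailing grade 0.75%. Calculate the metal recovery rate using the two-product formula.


89.8871%

Using the two-product formula:
R = 100 * c * (f - t) / (f * (c - t))
Numerator = 100 * 52.45 * (6.58 - 0.75)
= 100 * 52.45 * 5.83
= 30578.35
Denominator = 6.58 * (52.45 - 0.75)
= 6.58 * 51.7
= 340.186
R = 30578.35 / 340.186
= 89.8871%


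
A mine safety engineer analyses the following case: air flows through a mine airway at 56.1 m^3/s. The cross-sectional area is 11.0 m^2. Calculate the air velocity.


Velocity = flow rate / cross-sectional area
= 56.1 / 11.0
= 5.1 m/s

5.1 m/s


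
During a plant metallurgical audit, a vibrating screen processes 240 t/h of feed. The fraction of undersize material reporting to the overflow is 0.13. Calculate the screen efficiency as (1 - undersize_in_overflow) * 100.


Screen efficiency = (1 - fraction of undersize in overflow) * 100
= (1 - 0.13) * 100
= 0.87 * 100
= 87.0%

87.0%


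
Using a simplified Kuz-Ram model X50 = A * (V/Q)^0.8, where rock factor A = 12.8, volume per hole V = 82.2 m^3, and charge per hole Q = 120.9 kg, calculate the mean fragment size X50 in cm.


9.4008 cm

Compute V/Q:
V/Q = 82.2 / 120.9 = 0.6799007444
Raise to the power 0.8:
(V/Q)^0.8 = 0.6799007444^0.8 = 0.7344401546
Multiply by A:
X50 = 12.8 * 0.7344401546
= 9.4008 cm


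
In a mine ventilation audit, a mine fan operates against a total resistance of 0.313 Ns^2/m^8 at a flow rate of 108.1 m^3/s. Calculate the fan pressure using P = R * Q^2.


Compute Q^2:
Q^2 = 108.1^2 = 11685.61
Compute pressure:
P = R * Q^2 = 0.313 * 11685.61
= 3657.5959 Pa

3657.5959 Pa


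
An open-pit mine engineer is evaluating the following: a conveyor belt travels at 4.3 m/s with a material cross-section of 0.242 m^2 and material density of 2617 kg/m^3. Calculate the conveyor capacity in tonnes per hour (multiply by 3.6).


Volumetric flow = speed * area
= 4.3 * 0.242 = 1.0406 m^3/s
Mass flow = volumetric * density
= 1.0406 * 2617 = 2723.2502 kg/s
Convert to t/h: multiply by 3.6
Capacity = 2723.2502 * 3.6
= 9803.7007 t/h

9803.7007 t/h


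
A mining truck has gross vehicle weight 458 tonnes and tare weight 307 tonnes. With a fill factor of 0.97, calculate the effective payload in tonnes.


146.47 tonnes

Maximum payload = gross - tare
= 458 - 307 = 151 tonnes
Effective payload = max payload * fill factor
= 151 * 0.97
= 146.47 tonnes


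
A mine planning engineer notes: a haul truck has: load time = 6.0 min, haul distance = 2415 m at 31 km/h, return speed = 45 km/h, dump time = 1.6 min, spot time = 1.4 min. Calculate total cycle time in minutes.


16.8942 min

Convert haul speed to m/min: 31 * 1000/60 = 516.6666667 m/min
Haul time = 2415 / 516.6666667 = 4.674193548 min
Convert return speed to m/min: 45 * 1000/60 = 750 m/min
Return time = 2415 / 750 = 3.22 min
Total cycle time:
= 6.0 + 4.674193548 + 1.6 + 3.22 + 1.4
= 16.8942 min


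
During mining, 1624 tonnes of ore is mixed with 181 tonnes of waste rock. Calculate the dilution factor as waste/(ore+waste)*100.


10.0277%

Total material = ore + waste
= 1624 + 181 = 1805 tonnes
Dilution = waste / total * 100
= 181 / 1805 * 100
= 0.1002770083 * 100
= 10.0277%


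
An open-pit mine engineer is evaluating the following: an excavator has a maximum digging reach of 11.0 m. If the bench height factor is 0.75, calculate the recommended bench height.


8.25 m

Bench height = reach * factor
= 11.0 * 0.75
= 8.25 m


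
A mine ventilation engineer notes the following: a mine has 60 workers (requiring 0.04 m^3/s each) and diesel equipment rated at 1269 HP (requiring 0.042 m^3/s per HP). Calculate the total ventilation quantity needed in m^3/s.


55.698 m^3/s

Airflow for workers:
Q_people = 60 * 0.04 = 2.4 m^3/s
Airflow for diesel equipment:
Q_diesel = 1269 * 0.042 = 53.298 m^3/s
Total ventilation:
Q_total = 2.4 + 53.298
= 55.698 m^3/s


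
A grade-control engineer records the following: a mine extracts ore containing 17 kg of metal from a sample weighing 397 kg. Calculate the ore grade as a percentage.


Ore grade = (metal mass / ore mass) * 100
= (17 / 397) * 100
= 0.04282115869 * 100
= 4.2821%

4.2821%


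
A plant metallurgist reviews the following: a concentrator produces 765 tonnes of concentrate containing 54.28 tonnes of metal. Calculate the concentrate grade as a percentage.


7.0954%

Grade = (metal in concentrate / concentrate mass) * 100
= (54.28 / 765) * 100
= 0.07095424837 * 100
= 7.0954%


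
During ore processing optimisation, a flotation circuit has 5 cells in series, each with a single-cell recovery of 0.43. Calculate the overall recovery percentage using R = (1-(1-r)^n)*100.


93.9831%

Complement of single-cell recovery:
1 - r = 1 - 0.43 = 0.57
Raise to power n:
(1 - r)^5 = 0.57^5 = 0.0601692057
Overall recovery:
R = (1 - 0.0601692057) * 100
= 93.9831%


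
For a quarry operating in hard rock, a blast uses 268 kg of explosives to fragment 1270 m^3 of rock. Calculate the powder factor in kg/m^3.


Powder factor = explosive mass / rock volume
= 268 / 1270
= 0.211 kg/m^3

0.211 kg/m^3


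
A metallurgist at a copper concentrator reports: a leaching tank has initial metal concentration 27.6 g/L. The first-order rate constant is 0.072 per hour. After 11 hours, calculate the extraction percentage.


54.7062%

Compute the exponent:
-k * t = -0.072 * 11 = -0.792
Remaining concentration:
C = 27.6 * exp(-0.792)
= 27.6 * 0.4529380128
= 12.50108915 g/L
Extracted = 27.6 - 12.50108915 = 15.09891085 g/L
Extraction % = 15.09891085 / 27.6 * 100
= 54.7062%


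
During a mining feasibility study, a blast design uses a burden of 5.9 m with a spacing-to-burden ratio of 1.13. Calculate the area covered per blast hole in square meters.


39.3353 m^2

First, find the spacing:
Spacing = burden * ratio = 5.9 * 1.13
= 6.667 m
Then, calculate the area:
Area = burden * spacing = 5.9 * 6.667
= 39.3353 m^2


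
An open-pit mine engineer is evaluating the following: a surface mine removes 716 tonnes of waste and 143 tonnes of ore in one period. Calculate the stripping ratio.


5.007

Stripping ratio = waste tonnage / ore tonnage
= 716 / 143
= 5.007


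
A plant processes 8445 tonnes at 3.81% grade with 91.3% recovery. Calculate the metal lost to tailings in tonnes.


27.9926 tonnes

Total metal in feed:
= 8445 * 3.81 / 100 = 321.7545 tonnes
Metal recovered:
= 321.7545 * 91.3 / 100 = 293.7618585 tonnes
Metal lost to tailings:
= 321.7545 - 293.7618585
= 27.9926 tonnes


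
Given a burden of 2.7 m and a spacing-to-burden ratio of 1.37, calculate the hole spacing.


Spacing = burden * ratio
= 2.7 * 1.37
= 3.699 m

3.699 m


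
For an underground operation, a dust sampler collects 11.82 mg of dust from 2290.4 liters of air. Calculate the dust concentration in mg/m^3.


5.1607 mg/m^3

Convert liters to m^3: 1 m^3 = 1000 L
Concentration = mass / volume * 1000
= 11.82 / 2290.4 * 1000
= 0.005160670625 * 1000
= 5.1607 mg/m^3


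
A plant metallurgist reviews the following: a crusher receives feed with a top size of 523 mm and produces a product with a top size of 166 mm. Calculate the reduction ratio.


Reduction ratio = feed size / product size
= 523 / 166
= 3.1506

3.1506


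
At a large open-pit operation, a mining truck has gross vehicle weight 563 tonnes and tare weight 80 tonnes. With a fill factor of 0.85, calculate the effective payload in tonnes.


410.55 tonnes

Maximum payload = gross - tare
= 563 - 80 = 483 tonnes
Effective payload = max payload * fill factor
= 483 * 0.85
= 410.55 tonnes


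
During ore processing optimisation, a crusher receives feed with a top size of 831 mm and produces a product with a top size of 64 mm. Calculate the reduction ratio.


Reduction ratio = feed size / product size
= 831 / 64
= 12.9844

12.9844


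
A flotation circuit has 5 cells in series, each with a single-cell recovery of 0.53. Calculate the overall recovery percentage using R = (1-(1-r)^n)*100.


97.7065%

Complement of single-cell recovery:
1 - r = 1 - 0.53 = 0.47
Raise to power n:
(1 - r)^5 = 0.47^5 = 0.0229345007
Overall recovery:
R = (1 - 0.0229345007) * 100
= 97.7065%


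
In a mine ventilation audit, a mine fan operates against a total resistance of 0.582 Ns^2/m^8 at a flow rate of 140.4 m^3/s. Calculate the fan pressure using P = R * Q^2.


11472.4771 Pa

Compute Q^2:
Q^2 = 140.4^2 = 19712.16
Compute pressure:
P = R * Q^2 = 0.582 * 19712.16
= 11472.4771 Pa


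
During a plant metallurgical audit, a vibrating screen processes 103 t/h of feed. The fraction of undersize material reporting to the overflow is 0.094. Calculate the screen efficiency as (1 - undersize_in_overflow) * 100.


Screen efficiency = (1 - fraction of undersize in overflow) * 100
= (1 - 0.094) * 100
= 0.906 * 100
= 90.6%

90.6%


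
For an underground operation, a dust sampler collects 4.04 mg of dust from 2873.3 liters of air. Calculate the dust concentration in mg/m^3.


1.406 mg/m^3

Convert liters to m^3: 1 m^3 = 1000 L
Concentration = mass / volume * 1000
= 4.04 / 2873.3 * 1000
= 0.001406048794 * 1000
= 1.406 mg/m^3


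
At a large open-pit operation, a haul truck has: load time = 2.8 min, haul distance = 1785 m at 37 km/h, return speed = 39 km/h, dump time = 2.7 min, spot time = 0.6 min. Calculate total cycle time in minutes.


11.7407 min

Convert haul speed to m/min: 37 * 1000/60 = 616.6666667 m/min
Haul time = 1785 / 616.6666667 = 2.894594595 min
Convert return speed to m/min: 39 * 1000/60 = 650 m/min
Return time = 1785 / 650 = 2.746153846 min
Total cycle time:
= 2.8 + 2.894594595 + 2.7 + 2.746153846 + 0.6
= 11.7407 min


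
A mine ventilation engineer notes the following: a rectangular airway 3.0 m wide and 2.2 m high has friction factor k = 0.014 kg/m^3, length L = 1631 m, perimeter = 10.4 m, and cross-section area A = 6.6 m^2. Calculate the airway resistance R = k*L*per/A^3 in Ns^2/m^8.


Compute the numerator:
k * L * per = 0.014 * 1631 * 10.4
= 237.4736
Compute the denominator:
A^3 = 6.6^3 = 287.496
Resistance:
R = 237.4736 / 287.496
= 0.826 Ns^2/m^8

0.826 Ns^2/m^8


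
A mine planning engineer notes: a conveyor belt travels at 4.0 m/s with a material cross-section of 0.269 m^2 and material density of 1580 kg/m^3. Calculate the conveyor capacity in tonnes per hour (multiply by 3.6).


Volumetric flow = speed * area
= 4.0 * 0.269 = 1.076 m^3/s
Mass flow = volumetric * density
= 1.076 * 1580 = 1700.08 kg/s
Convert to t/h: multiply by 3.6
Capacity = 1700.08 * 3.6
= 6120.288 t/h

6120.288 t/h


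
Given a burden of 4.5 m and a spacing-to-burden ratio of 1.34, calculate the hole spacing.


6.03 m

Spacing = burden * ratio
= 4.5 * 1.34
= 6.03 m


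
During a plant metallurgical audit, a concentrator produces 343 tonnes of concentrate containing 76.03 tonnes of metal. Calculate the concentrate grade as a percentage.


22.1662%

Grade = (metal in concentrate / concentrate mass) * 100
= (76.03 / 343) * 100
= 0.2216618076 * 100
= 22.1662%


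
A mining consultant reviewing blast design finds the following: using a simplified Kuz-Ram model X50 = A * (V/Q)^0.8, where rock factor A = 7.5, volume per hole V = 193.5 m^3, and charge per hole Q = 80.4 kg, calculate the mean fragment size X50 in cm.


15.1426 cm

Compute V/Q:
V/Q = 193.5 / 80.4 = 2.406716418
Raise to the power 0.8:
(V/Q)^0.8 = 2.406716418^0.8 = 2.019016818
Multiply by A:
X50 = 7.5 * 2.019016818
= 15.1426 cm


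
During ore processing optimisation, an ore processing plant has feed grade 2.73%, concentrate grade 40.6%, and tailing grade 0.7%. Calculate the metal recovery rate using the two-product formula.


Using the two-product formula:
R = 100 * c * (f - t) / (f * (c - t))
Numerator = 100 * 40.6 * (2.73 - 0.7)
= 100 * 40.6 * 2.03
= 8241.8
Denominator = 2.73 * (40.6 - 0.7)
= 2.73 * 39.9
= 108.927
R = 8241.8 / 108.927
= 75.6635%

75.6635%


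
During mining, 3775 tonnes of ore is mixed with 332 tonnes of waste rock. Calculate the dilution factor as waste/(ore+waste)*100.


Total material = ore + waste
= 3775 + 332 = 4107 tonnes
Dilution = waste / total * 100
= 332 / 4107 * 100
= 0.08083759435 * 100
= 8.0838%

8.0838%


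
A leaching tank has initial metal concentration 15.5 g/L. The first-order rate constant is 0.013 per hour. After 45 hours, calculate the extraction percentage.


44.2894%

Compute the exponent:
-k * t = -0.013 * 45 = -0.585
Remaining concentration:
C = 15.5 * exp(-0.585)
= 15.5 * 0.5571058618
= 8.635140858 g/L
Extracted = 15.5 - 8.635140858 = 6.864859142 g/L
Extraction % = 6.864859142 / 15.5 * 100
= 44.2894%


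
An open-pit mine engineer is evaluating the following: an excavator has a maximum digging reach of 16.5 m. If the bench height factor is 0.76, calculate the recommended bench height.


Bench height = reach * factor
= 16.5 * 0.76
= 12.54 m

12.54 m


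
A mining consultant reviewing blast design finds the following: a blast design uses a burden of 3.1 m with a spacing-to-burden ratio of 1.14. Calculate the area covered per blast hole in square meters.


First, find the spacing:
Spacing = burden * ratio = 3.1 * 1.14
= 3.534 m
Then, calculate the area:
Area = burden * spacing = 3.1 * 3.534
= 10.9554 m^2

10.9554 m^2


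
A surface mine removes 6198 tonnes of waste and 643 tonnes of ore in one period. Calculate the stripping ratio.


Stripping ratio = waste tonnage / ore tonnage
= 6198 / 643
= 9.6392

9.6392


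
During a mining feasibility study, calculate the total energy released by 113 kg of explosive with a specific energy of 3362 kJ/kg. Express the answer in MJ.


379.906 MJ

Energy = mass * specific_energy / 1000
= 113 * 3362 / 1000
= 379906 / 1000
= 379.906 MJ


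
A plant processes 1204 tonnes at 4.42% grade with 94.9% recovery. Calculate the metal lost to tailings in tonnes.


2.7141 tonnes

Total metal in feed:
= 1204 * 4.42 / 100 = 53.2168 tonnes
Metal recovered:
= 53.2168 * 94.9 / 100 = 50.5027432 tonnes
Metal lost to tailings:
= 53.2168 - 50.5027432
= 2.7141 tonnes


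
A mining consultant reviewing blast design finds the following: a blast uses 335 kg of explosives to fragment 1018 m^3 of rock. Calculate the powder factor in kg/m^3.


0.3291 kg/m^3

Powder factor = explosive mass / rock volume
= 335 / 1018
= 0.3291 kg/m^3


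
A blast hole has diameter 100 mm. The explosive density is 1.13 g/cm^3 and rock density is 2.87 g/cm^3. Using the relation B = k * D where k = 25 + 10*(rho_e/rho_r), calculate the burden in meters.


2.8937 m

First, compute k:
rho_e / rho_r = 1.13 / 2.87 = 0.393728223
k = 25 + 10 * 0.393728223 = 28.93728223
Then, compute burden:
B = k * D / 1000 = 28.93728223 * 100 / 1000
= 2893.728223 / 1000
= 2.8937 m


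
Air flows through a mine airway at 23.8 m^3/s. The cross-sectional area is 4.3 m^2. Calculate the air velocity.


Velocity = flow rate / cross-sectional area
= 23.8 / 4.3
= 5.5349 m/s

5.5349 m/s


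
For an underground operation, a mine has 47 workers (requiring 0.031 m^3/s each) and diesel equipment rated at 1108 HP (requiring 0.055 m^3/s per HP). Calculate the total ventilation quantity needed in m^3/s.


62.397 m^3/s

Airflow for workers:
Q_people = 47 * 0.031 = 1.457 m^3/s
Airflow for diesel equipment:
Q_diesel = 1108 * 0.055 = 60.94 m^3/s
Total ventilation:
Q_total = 1.457 + 60.94
= 62.397 m^3/s


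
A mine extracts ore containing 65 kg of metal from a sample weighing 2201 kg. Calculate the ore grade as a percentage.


Ore grade = (metal mass / ore mass) * 100
= (65 / 2201) * 100
= 0.0295320309 * 100
= 2.9532%

2.9532%


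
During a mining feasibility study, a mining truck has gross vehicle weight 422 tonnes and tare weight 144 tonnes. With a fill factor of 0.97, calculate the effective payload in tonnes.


Maximum payload = gross - tare
= 422 - 144 = 278 tonnes
Effective payload = max payload * fill factor
= 278 * 0.97
= 269.66 tonnes

269.66 tonnes


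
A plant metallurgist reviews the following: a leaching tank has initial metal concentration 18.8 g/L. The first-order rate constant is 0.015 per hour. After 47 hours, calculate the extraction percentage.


50.5891%

Compute the exponent:
-k * t = -0.015 * 47 = -0.705
Remaining concentration:
C = 18.8 * exp(-0.705)
= 18.8 * 0.4941085743
= 9.289241196 g/L
Extracted = 18.8 - 9.289241196 = 9.510758804 g/L
Extraction % = 9.510758804 / 18.8 * 100
= 50.5891%


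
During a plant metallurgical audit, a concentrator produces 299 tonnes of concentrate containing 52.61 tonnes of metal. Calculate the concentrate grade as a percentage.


17.5953%

Grade = (metal in concentrate / concentrate mass) * 100
= (52.61 / 299) * 100
= 0.1759531773 * 100
= 17.5953%


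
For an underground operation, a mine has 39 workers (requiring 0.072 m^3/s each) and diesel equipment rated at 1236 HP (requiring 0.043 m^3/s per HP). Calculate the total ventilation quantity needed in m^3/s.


Airflow for workers:
Q_people = 39 * 0.072 = 2.808 m^3/s
Airflow for diesel equipment:
Q_diesel = 1236 * 0.043 = 53.148 m^3/s
Total ventilation:
Q_total = 2.808 + 53.148
= 55.956 m^3/s

55.956 m^3/s


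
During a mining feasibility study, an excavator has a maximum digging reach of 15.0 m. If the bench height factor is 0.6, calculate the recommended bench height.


9.0 m

Bench height = reach * factor
= 15.0 * 0.6
= 9.0 m


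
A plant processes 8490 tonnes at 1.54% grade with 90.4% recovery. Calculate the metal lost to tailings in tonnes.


Total metal in feed:
= 8490 * 1.54 / 100 = 130.746 tonnes
Metal recovered:
= 130.746 * 90.4 / 100 = 118.194384 tonnes
Metal lost to tailings:
= 130.746 - 118.194384
= 12.5516 tonnes

12.5516 tonnes


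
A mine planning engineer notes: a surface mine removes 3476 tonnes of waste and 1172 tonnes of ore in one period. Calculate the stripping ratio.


Stripping ratio = waste tonnage / ore tonnage
= 3476 / 1172
= 2.9659

2.9659


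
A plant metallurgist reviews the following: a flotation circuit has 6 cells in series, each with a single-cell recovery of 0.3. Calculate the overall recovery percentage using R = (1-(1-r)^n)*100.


88.2351%

Complement of single-cell recovery:
1 - r = 1 - 0.3 = 0.7
Raise to power n:
(1 - r)^6 = 0.7^6 = 0.117649
Overall recovery:
R = (1 - 0.117649) * 100
= 88.2351%


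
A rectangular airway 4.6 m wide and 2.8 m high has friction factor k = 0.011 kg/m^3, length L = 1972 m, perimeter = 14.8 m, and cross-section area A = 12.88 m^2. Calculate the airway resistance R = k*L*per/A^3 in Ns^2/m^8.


0.1502 Ns^2/m^8

Compute the numerator:
k * L * per = 0.011 * 1972 * 14.8
= 321.0416
Compute the denominator:
A^3 = 12.88^3 = 2136.719872
Resistance:
R = 321.0416 / 2136.719872
= 0.1502 Ns^2/m^8


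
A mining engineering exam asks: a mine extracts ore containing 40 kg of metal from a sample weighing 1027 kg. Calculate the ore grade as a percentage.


3.8948%

Ore grade = (metal mass / ore mass) * 100
= (40 / 1027) * 100
= 0.03894839338 * 100
= 3.8948%


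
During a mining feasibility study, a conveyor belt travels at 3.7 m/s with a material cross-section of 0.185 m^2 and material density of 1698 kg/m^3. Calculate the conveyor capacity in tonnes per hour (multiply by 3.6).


4184.2116 t/h

Volumetric flow = speed * area
= 3.7 * 0.185 = 0.6845 m^3/s
Mass flow = volumetric * density
= 0.6845 * 1698 = 1162.281 kg/s
Convert to t/h: multiply by 3.6
Capacity = 1162.281 * 3.6
= 4184.2116 t/h


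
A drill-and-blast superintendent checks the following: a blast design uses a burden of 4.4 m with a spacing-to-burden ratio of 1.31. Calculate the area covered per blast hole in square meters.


25.3616 m^2

First, find the spacing:
Spacing = burden * ratio = 4.4 * 1.31
= 5.764 m
Then, calculate the area:
Area = burden * spacing = 4.4 * 5.764
= 25.3616 m^2


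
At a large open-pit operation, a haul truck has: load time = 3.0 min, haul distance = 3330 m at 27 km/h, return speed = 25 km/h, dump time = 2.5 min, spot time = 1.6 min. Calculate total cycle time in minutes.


22.492 min

Convert haul speed to m/min: 27 * 1000/60 = 450 m/min
Haul time = 3330 / 450 = 7.4 min
Convert return speed to m/min: 25 * 1000/60 = 416.6666667 m/min
Return time = 3330 / 416.6666667 = 7.992 min
Total cycle time:
= 3.0 + 7.4 + 2.5 + 7.992 + 1.6
= 22.492 min


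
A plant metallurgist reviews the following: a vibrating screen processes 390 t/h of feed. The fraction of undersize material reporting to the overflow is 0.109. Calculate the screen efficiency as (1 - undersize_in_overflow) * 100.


Screen efficiency = (1 - fraction of undersize in overflow) * 100
= (1 - 0.109) * 100
= 0.891 * 100
= 89.1%

89.1%


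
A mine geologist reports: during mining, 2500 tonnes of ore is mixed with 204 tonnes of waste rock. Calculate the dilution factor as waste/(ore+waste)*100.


Total material = ore + waste
= 2500 + 204 = 2704 tonnes
Dilution = waste / total * 100
= 204 / 2704 * 100
= 0.07544378698 * 100
= 7.5444%

7.5444%


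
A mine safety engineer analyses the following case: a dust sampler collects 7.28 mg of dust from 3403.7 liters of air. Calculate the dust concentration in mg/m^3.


Convert liters to m^3: 1 m^3 = 1000 L
Concentration = mass / volume * 1000
= 7.28 / 3403.7 * 1000
= 0.0021388489 * 1000
= 2.1388 mg/m^3

2.1388 mg/m^3


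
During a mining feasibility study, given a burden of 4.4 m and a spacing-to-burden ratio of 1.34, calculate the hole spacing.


5.896 m

Spacing = burden * ratio
= 4.4 * 1.34
= 5.896 m


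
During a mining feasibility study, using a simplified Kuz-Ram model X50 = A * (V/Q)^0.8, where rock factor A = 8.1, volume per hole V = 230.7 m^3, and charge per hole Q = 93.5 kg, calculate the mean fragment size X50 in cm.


Compute V/Q:
V/Q = 230.7 / 93.5 = 2.467379679
Raise to the power 0.8:
(V/Q)^0.8 = 2.467379679^0.8 = 2.059627998
Multiply by A:
X50 = 8.1 * 2.059627998
= 16.683 cm

16.683 cm


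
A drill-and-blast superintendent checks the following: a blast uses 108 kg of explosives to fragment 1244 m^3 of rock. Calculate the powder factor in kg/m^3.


Powder factor = explosive mass / rock volume
= 108 / 1244
= 0.0868 kg/m^3

0.0868 kg/m^3


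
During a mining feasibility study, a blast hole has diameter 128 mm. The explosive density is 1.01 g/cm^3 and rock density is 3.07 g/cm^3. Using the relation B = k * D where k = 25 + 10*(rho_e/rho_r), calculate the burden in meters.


3.6211 m

First, compute k:
rho_e / rho_r = 1.01 / 3.07 = 0.328990228
k = 25 + 10 * 0.328990228 = 28.28990228
Then, compute burden:
B = k * D / 1000 = 28.28990228 * 128 / 1000
= 3621.107492 / 1000
= 3.6211 m


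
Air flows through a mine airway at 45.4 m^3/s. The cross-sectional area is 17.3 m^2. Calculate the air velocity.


Velocity = flow rate / cross-sectional area
= 45.4 / 17.3
= 2.6243 m/s

2.6243 m/s


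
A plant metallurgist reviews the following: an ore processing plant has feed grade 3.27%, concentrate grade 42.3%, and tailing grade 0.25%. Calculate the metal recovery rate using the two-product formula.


92.9038%

Using the two-product formula:
R = 100 * c * (f - t) / (f * (c - t))
Numerator = 100 * 42.3 * (3.27 - 0.25)
= 100 * 42.3 * 3.02
= 12774.6
Denominator = 3.27 * (42.3 - 0.25)
= 3.27 * 42.05
= 137.5035
R = 12774.6 / 137.5035
= 92.9038%


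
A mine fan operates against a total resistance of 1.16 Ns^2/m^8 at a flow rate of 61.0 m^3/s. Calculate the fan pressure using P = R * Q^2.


Compute Q^2:
Q^2 = 61.0^2 = 3721.0
Compute pressure:
P = R * Q^2 = 1.16 * 3721.0
= 4316.36 Pa

4316.36 Pa


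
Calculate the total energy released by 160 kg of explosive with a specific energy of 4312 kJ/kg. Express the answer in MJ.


Energy = mass * specific_energy / 1000
= 160 * 4312 / 1000
= 689920 / 1000
= 689.92 MJ

689.92 MJ


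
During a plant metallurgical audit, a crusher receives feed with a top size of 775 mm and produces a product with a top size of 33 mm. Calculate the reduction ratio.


23.4848

Reduction ratio = feed size / product size
= 775 / 33
= 23.4848


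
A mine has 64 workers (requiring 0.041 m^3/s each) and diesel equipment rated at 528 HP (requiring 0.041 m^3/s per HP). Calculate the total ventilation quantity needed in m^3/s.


24.272 m^3/s

Airflow for workers:
Q_people = 64 * 0.041 = 2.624 m^3/s
Airflow for diesel equipment:
Q_diesel = 528 * 0.041 = 21.648 m^3/s
Total ventilation:
Q_total = 2.624 + 21.648
= 24.272 m^3/s


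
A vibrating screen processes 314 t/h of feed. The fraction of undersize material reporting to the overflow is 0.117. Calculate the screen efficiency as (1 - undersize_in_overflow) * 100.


88.3%

Screen efficiency = (1 - fraction of undersize in overflow) * 100
= (1 - 0.117) * 100
= 0.883 * 100
= 88.3%


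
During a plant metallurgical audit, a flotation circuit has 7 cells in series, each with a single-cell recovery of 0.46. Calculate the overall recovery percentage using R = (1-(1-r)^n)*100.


98.6611%

Complement of single-cell recovery:
1 - r = 1 - 0.46 = 0.54
Raise to power n:
(1 - r)^7 = 0.54^7 = 0.0133892521
Overall recovery:
R = (1 - 0.0133892521) * 100
= 98.6611%


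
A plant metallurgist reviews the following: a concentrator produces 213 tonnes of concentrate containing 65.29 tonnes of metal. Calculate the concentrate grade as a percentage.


30.6526%

Grade = (metal in concentrate / concentrate mass) * 100
= (65.29 / 213) * 100
= 0.3065258216 * 100
= 30.6526%


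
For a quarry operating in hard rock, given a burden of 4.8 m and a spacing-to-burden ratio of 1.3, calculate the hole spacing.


Spacing = burden * ratio
= 4.8 * 1.3
= 6.24 m

6.24 m


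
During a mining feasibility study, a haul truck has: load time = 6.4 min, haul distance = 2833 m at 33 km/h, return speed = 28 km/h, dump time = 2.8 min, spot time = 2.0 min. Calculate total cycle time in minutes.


22.4216 min

Convert haul speed to m/min: 33 * 1000/60 = 550 m/min
Haul time = 2833 / 550 = 5.150909091 min
Convert return speed to m/min: 28 * 1000/60 = 466.6666667 m/min
Return time = 2833 / 466.6666667 = 6.070714286 min
Total cycle time:
= 6.4 + 5.150909091 + 2.8 + 6.070714286 + 2.0
= 22.4216 min


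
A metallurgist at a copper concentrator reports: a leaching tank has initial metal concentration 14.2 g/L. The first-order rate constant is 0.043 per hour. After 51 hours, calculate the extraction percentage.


Compute the exponent:
-k * t = -0.043 * 51 = -2.193
Remaining concentration:
C = 14.2 * exp(-2.193)
= 14.2 * 0.1115815015
= 1.584457321 g/L
Extracted = 14.2 - 1.584457321 = 12.61554268 g/L
Extraction % = 12.61554268 / 14.2 * 100
= 88.8418%

88.8418%


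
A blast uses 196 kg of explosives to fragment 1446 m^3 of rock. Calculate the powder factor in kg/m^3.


0.1355 kg/m^3

Powder factor = explosive mass / rock volume
= 196 / 1446
= 0.1355 kg/m^3


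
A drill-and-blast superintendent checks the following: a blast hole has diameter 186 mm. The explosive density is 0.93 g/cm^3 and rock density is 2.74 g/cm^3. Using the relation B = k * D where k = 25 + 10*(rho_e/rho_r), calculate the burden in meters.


First, compute k:
rho_e / rho_r = 0.93 / 2.74 = 0.3394160584
k = 25 + 10 * 0.3394160584 = 28.39416058
Then, compute burden:
B = k * D / 1000 = 28.39416058 * 186 / 1000
= 5281.313869 / 1000
= 5.2813 m

5.2813 m


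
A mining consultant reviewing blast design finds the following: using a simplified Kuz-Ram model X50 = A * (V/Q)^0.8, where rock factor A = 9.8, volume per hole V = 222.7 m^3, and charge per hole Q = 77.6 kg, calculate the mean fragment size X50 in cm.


Compute V/Q:
V/Q = 222.7 / 77.6 = 2.869845361
Raise to the power 0.8:
(V/Q)^0.8 = 2.869845361^0.8 = 2.324271177
Multiply by A:
X50 = 9.8 * 2.324271177
= 22.7779 cm

22.7779 cm


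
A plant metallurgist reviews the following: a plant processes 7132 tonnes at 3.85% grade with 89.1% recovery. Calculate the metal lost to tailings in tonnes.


29.9294 tonnes

Total metal in feed:
= 7132 * 3.85 / 100 = 274.582 tonnes
Metal recovered:
= 274.582 * 89.1 / 100 = 244.652562 tonnes
Metal lost to tailings:
= 274.582 - 244.652562
= 29.9294 tonnes


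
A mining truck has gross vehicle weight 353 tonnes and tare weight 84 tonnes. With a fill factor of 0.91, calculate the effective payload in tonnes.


Maximum payload = gross - tare
= 353 - 84 = 269 tonnes
Effective payload = max payload * fill factor
= 269 * 0.91
= 244.79 tonnes

244.79 tonnes


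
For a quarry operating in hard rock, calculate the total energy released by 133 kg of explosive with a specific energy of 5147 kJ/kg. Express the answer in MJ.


Energy = mass * specific_energy / 1000
= 133 * 5147 / 1000
= 684551 / 1000
= 684.551 MJ

684.551 MJ


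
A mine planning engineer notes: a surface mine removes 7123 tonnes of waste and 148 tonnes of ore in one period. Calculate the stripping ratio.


Stripping ratio = waste tonnage / ore tonnage
= 7123 / 148
= 48.1284

48.1284


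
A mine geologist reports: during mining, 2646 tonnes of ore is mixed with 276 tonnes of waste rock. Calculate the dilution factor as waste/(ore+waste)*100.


9.4456%

Total material = ore + waste
= 2646 + 276 = 2922 tonnes
Dilution = waste / total * 100
= 276 / 2922 * 100
= 0.09445585216 * 100
= 9.4456%


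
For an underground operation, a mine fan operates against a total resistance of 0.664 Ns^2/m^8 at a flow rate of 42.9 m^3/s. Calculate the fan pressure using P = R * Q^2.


1222.0322 Pa

Compute Q^2:
Q^2 = 42.9^2 = 1840.41
Compute pressure:
P = R * Q^2 = 0.664 * 1840.41
= 1222.0322 Pa


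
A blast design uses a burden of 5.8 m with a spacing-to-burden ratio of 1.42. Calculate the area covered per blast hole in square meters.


47.7688 m^2

First, find the spacing:
Spacing = burden * ratio = 5.8 * 1.42
= 8.236 m
Then, calculate the area:
Area = burden * spacing = 5.8 * 8.236
= 47.7688 m^2


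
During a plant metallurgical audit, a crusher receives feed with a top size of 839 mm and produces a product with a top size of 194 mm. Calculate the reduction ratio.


4.3247

Reduction ratio = feed size / product size
= 839 / 194
= 4.3247


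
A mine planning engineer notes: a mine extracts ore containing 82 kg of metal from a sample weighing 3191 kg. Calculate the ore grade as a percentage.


2.5697%

Ore grade = (metal mass / ore mass) * 100
= (82 / 3191) * 100
= 0.02569727358 * 100
= 2.5697%


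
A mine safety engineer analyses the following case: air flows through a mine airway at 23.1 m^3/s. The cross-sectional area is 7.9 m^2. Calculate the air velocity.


Velocity = flow rate / cross-sectional area
= 23.1 / 7.9
= 2.9241 m/s

2.9241 m/s


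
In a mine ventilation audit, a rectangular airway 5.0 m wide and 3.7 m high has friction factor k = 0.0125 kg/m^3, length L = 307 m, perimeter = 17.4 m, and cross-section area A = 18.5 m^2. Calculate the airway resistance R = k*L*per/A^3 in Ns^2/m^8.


Compute the numerator:
k * L * per = 0.0125 * 307 * 17.4
= 66.7725
Compute the denominator:
A^3 = 18.5^3 = 6331.625
Resistance:
R = 66.7725 / 6331.625
= 0.0105 Ns^2/m^8

0.0105 Ns^2/m^8
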